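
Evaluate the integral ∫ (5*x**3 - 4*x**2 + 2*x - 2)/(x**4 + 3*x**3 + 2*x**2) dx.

Factor the denominator: x**2*(x + 1)*(x + 2).
Partial-fraction decomposition: 31/(2*(x + 2)) - 13/(x + 1) + 5/(2*x) - 1/x**2.
Integrate each term; A/(x−a) gives A·log|x−a|; A/(x−a)² gives −A/(x−a).

5*log(x)/2 - 13*log(x + 1) + 31*log(x + 2)/2 + 1/x + C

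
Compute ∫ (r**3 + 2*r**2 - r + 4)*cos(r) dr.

Use integration by parts with u = r**3 + 2*r**2 - r + 4, dv = cos(r) dr, so v = sin(r).
Apply parts 3 times (tabular method): alternate signs, differentiate u down to 0, integrate dv up.

r**3*sin(r) + 2*r**2*sin(r) + 3*r**2*cos(r) - 7*r*sin(r) + 4*r*cos(r) - 7*cos(r) + C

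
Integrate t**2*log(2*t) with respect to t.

t**3*(log(t) + log(2))/3 - t**3/9 + C

Use integration by parts with u = log(2*t), dv = t**2 dt.
Then du = 1/t dt and v = t**3/3.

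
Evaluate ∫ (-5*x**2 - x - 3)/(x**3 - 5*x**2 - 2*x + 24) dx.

Factor the denominator: (x - 4)*(x - 3)*(x + 2).
Partial-fraction decomposition: -7/(10*(x + 2)) + 51/(5*(x - 3)) - 29/(2*(x - 4)).
Integrate each term: A/(x−a) contributes A·log|x−a|.

-29*log(x - 4)/2 + 51*log(x - 3)/5 - 7*log(x + 2)/10 + C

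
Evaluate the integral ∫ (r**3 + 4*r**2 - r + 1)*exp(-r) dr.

(-r**3 - 7*r**2 - 13*r - 14)*exp(-r) + C

Use integration by parts with u = r**3 + 4*r**2 - r + 1, dv = exp(-r) dr, so v = -exp(-r).
Apply parts 3 times (tabular method): alternate signs, differentiate u down to 0, integrate dv up.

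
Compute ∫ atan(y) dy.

Use integration by parts with u = arctan(y), dv = dy.
Then du = 1/(y**2 + 1) dy.

y*atan(y) - log(y**2 + 1)/2 + C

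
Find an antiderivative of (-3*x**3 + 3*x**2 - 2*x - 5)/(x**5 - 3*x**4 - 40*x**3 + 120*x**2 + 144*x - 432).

-557*log(x - 6)/1152 + 13*log(x - 3)/27 - 21*log(x - 2)/128 - 7*log(x + 2)/128 + 763*log(x + 6)/3456 + C

Factor the denominator: (x - 6)*(x - 3)*(x - 2)*(x + 2)*(x + 6).
Partial-fraction decomposition: 763/(3456*(x + 6)) - 7/(128*(x + 2)) - 21/(128*(x - 2)) + 13/(27*(x - 3)) - 557/(1152*(x - 6)).
Integrate each term: A/(x−a) contributes A·log|x−a|.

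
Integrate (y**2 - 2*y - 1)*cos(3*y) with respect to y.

y**2*sin(3*y)/3 - 2*y*sin(3*y)/3 + 2*y*cos(3*y)/9 - 11*sin(3*y)/27 - 2*cos(3*y)/9 + C

Use integration by parts with u = y**2 - 2*y - 1, dv = cos(3*y) dy, so v = sin(3*y)/3.
Apply parts 2 times (tabular method): alternate signs, differentiate u down to 0, integrate dv up.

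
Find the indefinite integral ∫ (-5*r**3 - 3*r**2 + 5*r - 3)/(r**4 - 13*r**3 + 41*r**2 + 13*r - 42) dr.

Factor the denominator: (r - 7)*(r - 6)*(r - 1)*(r + 1).
Partial-fraction decomposition: 3/(56*(r + 1)) - 1/(10*(r - 1)) + 1161/(35*(r - 6)) - 305/(8*(r - 7)).
Integrate each term: A/(r−a) contributes A·log|r−a|.

-305*log(r - 7)/8 + 1161*log(r - 6)/35 - log(r - 1)/10 + 3*log(r + 1)/56 + C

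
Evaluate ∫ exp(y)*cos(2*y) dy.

Let I denote the integral. Integrate by parts with u = cos(2*y), dv = exp(y) dy, so v = exp(y): I = exp(y)*cos(2*y) + 2·∫ exp(y)*sin(2*y) dy.
Apply parts again with u = sin(2*y), dv = exp(y) dy: ∫ exp(y)*sin(2*y) dy = exp(y)*sin(2*y) − 2·I. Substituting back brings back I: I = 2*exp(y)*sin(2*y) + exp(y)*cos(2*y) − 4·I.
Solving for I: (1 + 4)·I equals the remaining terms, so I = (1/5)·(2*exp(y)*sin(2*y) + exp(y)*cos(2*y)).

2*exp(y)*sin(2*y)/5 + exp(y)*cos(2*y)/5 + C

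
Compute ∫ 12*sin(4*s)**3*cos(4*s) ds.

Let u = sin(4*s), so du = (4*cos(4*s)) ds.
Rewriting, the integral becomes 3·∫ u^3 du = 3·u^4/4.
Substituting back, u = sin(4*s).

3*sin(4*s)**4/4 + C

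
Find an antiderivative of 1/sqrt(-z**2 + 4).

Substitute z = 2·sin(θ), so dz = 2·cos(θ) dθ and the radical becomes sqrt(-z**2 + 4) = 2·cos(θ) by the Pythagorean identity.
Integrate the resulting trig expression in θ, then back-substitute θ = asin(z/2), sin(θ) = z/2, cos(θ) = sqrt(-z**2 + 4)/2 (absorbing any constant into C).

asin(z/2) + C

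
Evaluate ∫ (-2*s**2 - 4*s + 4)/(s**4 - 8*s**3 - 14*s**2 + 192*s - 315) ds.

-61*log(s - 7)/96 + 77*log(s - 3)/128 + 13*log(s + 5)/384 - 13/(16*s - 48) + C

Factor the denominator: (s - 7)*(s - 3)**2*(s + 5).
Partial-fraction decomposition: 13/(384*(s + 5)) + 77/(128*(s - 3)) + 13/(16*(s - 3)**2) - 61/(96*(s - 7)).
Integrate each term; A/(s−a) gives A·log|s−a|; A/(s−a)² gives −A/(s−a).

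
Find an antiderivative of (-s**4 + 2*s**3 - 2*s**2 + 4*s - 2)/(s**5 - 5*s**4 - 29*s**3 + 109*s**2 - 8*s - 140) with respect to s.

-1787*log(s - 7)/2400 + 1202*log(s - 2)/11025 + 11*log(s + 1)/288 - 947*log(s + 5)/2352 - 2/(105*s - 210) + C

Factor the denominator: (s - 7)*(s - 2)**2*(s + 1)*(s + 5).
Partial-fraction decomposition: -947/(2352*(s + 5)) + 11/(288*(s + 1)) + 1202/(11025*(s - 2)) + 2/(105*(s - 2)**2) - 1787/(2400*(s - 7)).
Integrate each term; A/(s−a) gives A·log|s−a|; A/(s−a)² gives −A/(s−a).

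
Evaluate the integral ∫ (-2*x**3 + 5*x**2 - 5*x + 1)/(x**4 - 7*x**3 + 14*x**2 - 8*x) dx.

Factor the denominator: x*(x - 4)*(x - 2)*(x - 1).
Partial-fraction decomposition: -1/(3*(x - 1)) + 5/(4*(x - 2)) - 67/(24*(x - 4)) - 1/(8*x).
Integrate each term: A/(x−a) contributes A·log|x−a|.

-log(x)/8 - 67*log(x - 4)/24 + 5*log(x - 2)/4 - log(x - 1)/3 + C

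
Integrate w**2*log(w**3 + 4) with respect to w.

Let u = w**3 + 4, so du = (3*w**2) dw.
The integral becomes (1/3)·∫ log(u) du; integrate by parts with u′=log(u), dv′=du.

w**3*log(w**3 + 4)/3 - w**3/3 + 4*log(w**3 + 4)/3 + C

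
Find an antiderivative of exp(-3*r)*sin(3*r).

Let I denote the integral. Integrate by parts with u = sin(3*r), dv = exp(-3*r) dr, so v = -exp(-3*r)/3: I = -exp(-3*r)*sin(3*r)/3 + ∫ exp(-3*r)*cos(3*r) dr.
Apply parts again with u = cos(3*r), dv = exp(-3*r) dr: ∫ exp(-3*r)*cos(3*r) dr = -exp(-3*r)*cos(3*r)/3 − I. Substituting back brings back I: I = -exp(-3*r)*sin(3*r)/3 - exp(-3*r)*cos(3*r)/3 − I.
Solving for I: (1 + 1)·I equals the remaining terms, so I = (1/2)·(-exp(-3*r)*sin(3*r)/3 - exp(-3*r)*cos(3*r)/3).

-exp(-3*r)*sin(3*r)/6 - exp(-3*r)*cos(3*r)/6 + C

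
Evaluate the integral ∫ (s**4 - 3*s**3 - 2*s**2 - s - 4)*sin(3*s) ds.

Use integration by parts with u = s**4 - 3*s**3 - 2*s**2 - s - 4, dv = sin(3*s) ds, so v = -cos(3*s)/3.
Apply parts 4 times (tabular method): alternate signs, differentiate u down to 0, integrate dv up.

-s**4*cos(3*s)/3 + 4*s**3*sin(3*s)/9 + s**3*cos(3*s) - s**2*sin(3*s) + 10*s**2*cos(3*s)/9 - 20*s*sin(3*s)/27 - s*cos(3*s)/3 + sin(3*s)/9 + 88*cos(3*s)/81 + C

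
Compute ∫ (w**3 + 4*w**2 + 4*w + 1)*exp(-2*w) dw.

Use integration by parts with u = w**3 + 4*w**2 + 4*w + 1, dv = exp(-2*w) dw, so v = -exp(-2*w)/2.
Apply parts 3 times (tabular method): alternate signs, differentiate u down to 0, integrate dv up.

(-4*w**3 - 22*w**2 - 38*w - 23)*exp(-2*w)/8 + C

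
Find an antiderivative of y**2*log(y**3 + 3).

Let u = y**3 + 3, so du = (3*y**2) dy.
The integral becomes (1/3)·∫ log(u) du; integrate by parts with u′=log(u), dv′=du.

y**3*log(y**3 + 3)/3 - y**3/3 + log(y**3 + 3) + C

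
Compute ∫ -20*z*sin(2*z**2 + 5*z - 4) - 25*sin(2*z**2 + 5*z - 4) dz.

Let u = 2*z**2 + 5*z - 4, so du = (4*z + 5) dz.
Rewriting, the integral becomes -5·∫ sin(u) du = -5·-cos(u).
Substituting back, u = 2*z**2 + 5*z - 4.

5*cos(2*z**2 + 5*z - 4) + C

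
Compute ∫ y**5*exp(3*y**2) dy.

(9*y**4 - 6*y**2 + 2)*exp(3*y**2)/54 + C

Let u = y², du = 2y dy; rewrite as (1/2)∫ u^2·exp(3u) du.
Now integrate by parts 2 times.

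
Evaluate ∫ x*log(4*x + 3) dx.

x**2*log(4*x + 3)/2 - x**2/4 + 3*x/8 - 9*log(4*x + 3)/32 + C

Use integration by parts with u = log(4*x + 3), dv = x dx.
Then du = 4/(4*x + 3) dx and v = x**2/2.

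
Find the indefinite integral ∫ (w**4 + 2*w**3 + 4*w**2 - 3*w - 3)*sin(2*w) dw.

Use integration by parts with u = w**4 + 2*w**3 + 4*w**2 - 3*w - 3, dv = sin(2*w) dw, so v = -cos(2*w)/2.
Apply parts 4 times (tabular method): alternate signs, differentiate u down to 0, integrate dv up.

-w**4*cos(2*w)/2 + w**3*sin(2*w) - w**3*cos(2*w) + 3*w**2*sin(2*w)/2 - w**2*cos(2*w)/2 + w*sin(2*w)/2 + 3*w*cos(2*w) - 3*sin(2*w)/2 + 7*cos(2*w)/4 + C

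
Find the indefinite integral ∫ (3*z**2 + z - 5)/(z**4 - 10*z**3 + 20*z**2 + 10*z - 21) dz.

149*log(z - 7)/192 - 25*log(z - 3)/32 - log(z - 1)/24 + 3*log(z + 1)/64 + C

Factor the denominator: (z - 7)*(z - 3)*(z - 1)*(z + 1).
Partial-fraction decomposition: 3/(64*(z + 1)) - 1/(24*(z - 1)) - 25/(32*(z - 3)) + 149/(192*(z - 7)).
Integrate each term: A/(z−a) contributes A·log|z−a|.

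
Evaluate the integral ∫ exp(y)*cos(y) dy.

Let I denote the integral. Integrate by parts with u = cos(y), dv = exp(y) dy, so v = exp(y): I = exp(y)*cos(y) + ∫ exp(y)*sin(y) dy.
Apply parts again with u = sin(y), dv = exp(y) dy: ∫ exp(y)*sin(y) dy = exp(y)*sin(y) − I. Substituting back brings back I: I = exp(y)*sin(y) + exp(y)*cos(y) − I.
Solving for I: (1 + 1)·I equals the remaining terms, so I = (1/2)·(exp(y)*sin(y) + exp(y)*cos(y)).

exp(y)*sin(y)/2 + exp(y)*cos(y)/2 + C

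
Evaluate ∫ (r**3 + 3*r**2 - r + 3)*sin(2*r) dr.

Use integration by parts with u = r**3 + 3*r**2 - r + 3, dv = sin(2*r) dr, so v = -cos(2*r)/2.
Apply parts 3 times (tabular method): alternate signs, differentiate u down to 0, integrate dv up.

-r**3*cos(2*r)/2 + 3*r**2*sin(2*r)/4 - 3*r**2*cos(2*r)/2 + 3*r*sin(2*r)/2 + 5*r*cos(2*r)/4 - 5*sin(2*r)/8 - 3*cos(2*r)/4 + C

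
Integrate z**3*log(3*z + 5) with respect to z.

Use integration by parts with u = log(3*z + 5), dv = z**3 dz.
Then du = 3/(3*z + 5) dz and v = z**4/4.

z**4*log(3*z + 5)/4 - z**4/16 + 5*z**3/36 - 25*z**2/72 + 125*z/108 - 625*log(3*z + 5)/324 + C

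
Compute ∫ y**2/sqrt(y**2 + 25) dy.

Substitute y = 5·tan(θ), so dy = 5·sec(θ)^2 dθ and the radical becomes sqrt(y**2 + 25) = 5·sec(θ) by the Pythagorean identity.
Integrate the resulting trig expression in θ, then back-substitute tan(θ) = y/5, sec(θ) = sqrt(y**2 + 25)/5 (absorbing any constant into C).

y*sqrt(y**2 + 25)/2 - 25*log(y + sqrt(y**2 + 25))/2 + C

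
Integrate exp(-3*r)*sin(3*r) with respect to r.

-exp(-3*r)*sin(3*r)/6 - exp(-3*r)*cos(3*r)/6 + C

Let I denote the integral. Integrate by parts with u = sin(3*r), dv = exp(-3*r) dr, so v = -exp(-3*r)/3: I = -exp(-3*r)*sin(3*r)/3 + ∫ exp(-3*r)*cos(3*r) dr.
Apply parts again with u = cos(3*r), dv = exp(-3*r) dr: ∫ exp(-3*r)*cos(3*r) dr = -exp(-3*r)*cos(3*r)/3 − I. Substituting back brings back I: I = -exp(-3*r)*sin(3*r)/3 - exp(-3*r)*cos(3*r)/3 − I.
Solving for I: (1 + 1)·I equals the remaining terms, so I = (1/2)·(-exp(-3*r)*sin(3*r)/3 - exp(-3*r)*cos(3*r)/3).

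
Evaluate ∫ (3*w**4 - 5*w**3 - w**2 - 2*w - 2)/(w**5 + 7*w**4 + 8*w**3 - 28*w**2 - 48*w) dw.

log(w)/24 - log(w - 2)/120 + 43*log(w + 2)/8 - 373*log(w + 3)/15 + 539*log(w + 4)/24 + C

Factor the denominator: w*(w - 2)*(w + 2)*(w + 3)*(w + 4).
Partial-fraction decomposition: 539/(24*(w + 4)) - 373/(15*(w + 3)) + 43/(8*(w + 2)) - 1/(120*(w - 2)) + 1/(24*w).
Integrate each term: A/(w−a) contributes A·log|w−a|.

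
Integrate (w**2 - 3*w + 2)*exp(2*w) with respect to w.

(w**2 - 4*w + 4)*exp(2*w)/2 + C

Use integration by parts with u = w**2 - 3*w + 2, dv = exp(2*w) dw, so v = exp(2*w)/2.
Apply parts 2 times (tabular method): alternate signs, differentiate u down to 0, integrate dv up.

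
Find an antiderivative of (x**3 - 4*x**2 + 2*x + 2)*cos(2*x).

Use integration by parts with u = x**3 - 4*x**2 + 2*x + 2, dv = cos(2*x) dx, so v = sin(2*x)/2.
Apply parts 3 times (tabular method): alternate signs, differentiate u down to 0, integrate dv up.

x**3*sin(2*x)/2 - 2*x**2*sin(2*x) + 3*x**2*cos(2*x)/4 + x*sin(2*x)/4 - 2*x*cos(2*x) + 2*sin(2*x) + cos(2*x)/8 + C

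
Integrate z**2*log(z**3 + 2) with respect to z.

Let u = z**3 + 2, so du = (3*z**2) dz.
The integral becomes (1/3)·∫ log(u) du; integrate by parts with u′=log(u), dv′=du.

z**3*log(z**3 + 2)/3 - z**3/3 + 2*log(z**3 + 2)/3 + C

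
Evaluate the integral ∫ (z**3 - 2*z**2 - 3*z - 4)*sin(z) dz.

-z**3*cos(z) + 3*z**2*sin(z) + 2*z**2*cos(z) - 4*z*sin(z) + 9*z*cos(z) - 9*sin(z) + C

Use integration by parts with u = z**3 - 2*z**2 - 3*z - 4, dv = sin(z) dz, so v = -cos(z).
Apply parts 3 times (tabular method): alternate signs, differentiate u down to 0, integrate dv up.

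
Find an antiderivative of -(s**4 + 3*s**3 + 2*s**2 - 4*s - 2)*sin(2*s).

Use integration by parts with u = s**4 + 3*s**3 + 2*s**2 - 4*s - 2, dv = -sin(2*s) ds, so v = cos(2*s)/2.
Apply parts 4 times (tabular method): alternate signs, differentiate u down to 0, integrate dv up.

s**4*cos(2*s)/2 - s**3*sin(2*s) + 3*s**3*cos(2*s)/2 - 9*s**2*sin(2*s)/4 - s**2*cos(2*s)/2 + s*sin(2*s)/2 - 17*s*cos(2*s)/4 + 17*sin(2*s)/8 - 3*cos(2*s)/4 + C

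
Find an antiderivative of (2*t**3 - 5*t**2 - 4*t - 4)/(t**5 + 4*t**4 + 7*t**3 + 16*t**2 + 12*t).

-log(t)/3 + 7*log(t + 1)/10 - 7*log(t + 3)/6 + 2*log(t**2 + 4)/5 - 2*atan(t/2)/5 + C

Factor the denominator: t*(t + 1)*(t + 3)*(t**2 + 4).
Partial-fraction decomposition: 4*(t - 1)/(5*(t**2 + 4)) - 7/(6*(t + 3)) + 7/(10*(t + 1)) - 1/(3*t).
Integrate each term; A/(t−a) gives A·log|t−a|; the (Bt+D)/(t²+p²) term gives a log and an atan.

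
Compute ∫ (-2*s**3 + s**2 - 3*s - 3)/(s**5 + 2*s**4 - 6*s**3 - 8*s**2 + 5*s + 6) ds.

-7*log(s - 2)/15 + 7*log(s - 1)/16 - 5*log(s + 1)/6 + 69*log(s + 3)/80 - 1/(4*s + 4) + C

Factor the denominator: (s - 2)*(s - 1)*(s + 1)**2*(s + 3).
Partial-fraction decomposition: 69/(80*(s + 3)) - 5/(6*(s + 1)) + 1/(4*(s + 1)**2) + 7/(16*(s - 1)) - 7/(15*(s - 2)).
Integrate each term; A/(s−a) gives A·log|s−a|; A/(s−a)² gives −A/(s−a).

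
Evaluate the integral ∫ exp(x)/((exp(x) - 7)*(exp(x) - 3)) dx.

Let u = e^x, du = e^x dx.
The integral becomes ∫ du/((u-7)(u-3)); decompose into partial fractions.

log(exp(x) - 7)/4 - log(exp(x) - 3)/4 + C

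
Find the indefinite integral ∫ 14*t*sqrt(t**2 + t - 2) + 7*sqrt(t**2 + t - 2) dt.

Let u = t**2 + t - 2, so du = (2*t + 1) dt.
Rewriting, the integral becomes 7·∫ √u du = 7·(2/3)u^(3/2).
Substituting back, u = t**2 + t - 2.

14*(t**2 + t - 2)**(3/2)/3 + C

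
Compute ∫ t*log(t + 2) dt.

Use integration by parts with u = log(t + 2), dv = t dt.
Then du = 1/(t + 2) dt and v = t**2/2.

t**2*log(t + 2)/2 - t**2/4 + t - 2*log(t + 2) + C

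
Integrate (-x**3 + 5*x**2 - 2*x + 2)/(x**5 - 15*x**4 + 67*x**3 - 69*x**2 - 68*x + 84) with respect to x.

Factor the denominator: (x - 7)*(x - 6)*(x - 2)*(x - 1)*(x + 1).
Partial-fraction decomposition: 5/(168*(x + 1)) - 1/(15*(x - 1)) + 1/(6*(x - 2)) + 23/(70*(x - 6)) - 11/(24*(x - 7)).
Integrate each term: A/(x−a) contributes A·log|x−a|.

-11*log(x - 7)/24 + 23*log(x - 6)/70 + log(x - 2)/6 - log(x - 1)/15 + 5*log(x + 1)/168 + C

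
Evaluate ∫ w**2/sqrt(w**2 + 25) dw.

w*sqrt(w**2 + 25)/2 - 25*log(w + sqrt(w**2 + 25))/2 + C

Substitute w = 5·tan(θ), so dw = 5·sec(θ)^2 dθ and the radical becomes sqrt(w**2 + 25) = 5·sec(θ) by the Pythagorean identity.
Integrate the resulting trig expression in θ, then back-substitute tan(θ) = w/5, sec(θ) = sqrt(w**2 + 25)/5 (absorbing any constant into C).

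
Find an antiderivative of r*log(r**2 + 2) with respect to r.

Let u = r**2 + 2, so du = (2*r) dr.
The integral becomes (1/2)·∫ log(u) du; integrate by parts with u′=log(u), dv′=du.

r**2*log(r**2 + 2)/2 - r**2/2 + log(r**2 + 2) + C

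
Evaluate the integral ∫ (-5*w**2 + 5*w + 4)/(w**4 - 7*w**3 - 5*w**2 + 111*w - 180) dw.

Factor the denominator: (w - 5)*(w - 3)**2*(w + 4).
Partial-fraction decomposition: 32/(147*(w + 4)) + 120/(49*(w - 3)) + 13/(7*(w - 3)**2) - 8/(3*(w - 5)).
Integrate each term; A/(w−a) gives A·log|w−a|; A/(w−a)² gives −A/(w−a).

-8*log(w - 5)/3 + 120*log(w - 3)/49 + 32*log(w + 4)/147 - 13/(7*w - 21) + C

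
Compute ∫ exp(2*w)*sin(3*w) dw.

Let I denote the integral. Integrate by parts with u = sin(3*w), dv = exp(2*w) dw, so v = exp(2*w)/2: I = exp(2*w)*sin(3*w)/2 − (3/2)·∫ exp(2*w)*cos(3*w) dw.
Apply parts again with u = cos(3*w), dv = exp(2*w) dw: ∫ exp(2*w)*cos(3*w) dw = exp(2*w)*cos(3*w)/2 + (3/2)·I. Substituting back brings back I: I = exp(2*w)*sin(3*w)/2 - 3*exp(2*w)*cos(3*w)/4 − (9/4)·I.
Solving for I: (1 + 9/4)·I equals the remaining terms, so I = (4/13)·(exp(2*w)*sin(3*w)/2 - 3*exp(2*w)*cos(3*w)/4).

2*exp(2*w)*sin(3*w)/13 - 3*exp(2*w)*cos(3*w)/13 + C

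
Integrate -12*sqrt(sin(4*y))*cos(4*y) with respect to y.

-2*sin(4*y)**(3/2) + C

Let u = sin(4*y), so du = (4*cos(4*y)) dy.
Rewriting, the integral becomes -3·∫ √u du = -3·(2/3)u^(3/2).
Substituting back, u = sin(4*y).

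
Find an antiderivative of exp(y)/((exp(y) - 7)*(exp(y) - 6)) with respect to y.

log(exp(y) - 7) - log(exp(y) - 6) + C

Let u = e^y, du = e^y dy.
The integral becomes ∫ du/((u-7)(u-6)); decompose into partial fractions.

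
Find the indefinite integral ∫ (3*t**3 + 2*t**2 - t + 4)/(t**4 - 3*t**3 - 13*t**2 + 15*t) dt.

4*log(t)/15 + 53*log(t - 5)/20 - log(t - 1)/2 + 7*log(t + 3)/12 + C

Factor the denominator: t*(t - 5)*(t - 1)*(t + 3).
Partial-fraction decomposition: 7/(12*(t + 3)) - 1/(2*(t - 1)) + 53/(20*(t - 5)) + 4/(15*t).
Integrate each term: A/(t−a) contributes A·log|t−a|.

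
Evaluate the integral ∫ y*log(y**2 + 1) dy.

Let u = y**2 + 1, so du = (2*y) dy.
The integral becomes (1/2)·∫ log(u) du; integrate by parts with u′=log(u), dv′=du.

y**2*log(y**2 + 1)/2 - y**2/2 + log(y**2 + 1)/2 + C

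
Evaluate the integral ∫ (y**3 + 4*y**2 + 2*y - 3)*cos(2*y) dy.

y**3*sin(2*y)/2 + 2*y**2*sin(2*y) + 3*y**2*cos(2*y)/4 + y*sin(2*y)/4 + 2*y*cos(2*y) - 5*sin(2*y)/2 + cos(2*y)/8 + C

Use integration by parts with u = y**3 + 4*y**2 + 2*y - 3, dv = cos(2*y) dy, so v = sin(2*y)/2.
Apply parts 3 times (tabular method): alternate signs, differentiate u down to 0, integrate dv up.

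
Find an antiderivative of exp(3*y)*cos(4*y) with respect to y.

Let I denote the integral. Integrate by parts with u = cos(4*y), dv = exp(3*y) dy, so v = exp(3*y)/3: I = exp(3*y)*cos(4*y)/3 + (4/3)·∫ exp(3*y)*sin(4*y) dy.
Apply parts again with u = sin(4*y), dv = exp(3*y) dy: ∫ exp(3*y)*sin(4*y) dy = exp(3*y)*sin(4*y)/3 − (4/3)·I. Substituting back brings back I: I = 4*exp(3*y)*sin(4*y)/9 + exp(3*y)*cos(4*y)/3 − (16/9)·I.
Solving for I: (1 + 16/9)·I equals the remaining terms, so I = (9/25)·(4*exp(3*y)*sin(4*y)/9 + exp(3*y)*cos(4*y)/3).

4*exp(3*y)*sin(4*y)/25 + 3*exp(3*y)*cos(4*y)/25 + C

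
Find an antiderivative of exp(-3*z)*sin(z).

-3*exp(-3*z)*sin(z)/10 - exp(-3*z)*cos(z)/10 + C

Let I denote the integral. Integrate by parts with u = sin(z), dv = exp(-3*z) dz, so v = -exp(-3*z)/3: I = -exp(-3*z)*sin(z)/3 + (1/3)·∫ exp(-3*z)*cos(z) dz.
Apply parts again with u = cos(z), dv = exp(-3*z) dz: ∫ exp(-3*z)*cos(z) dz = -exp(-3*z)*cos(z)/3 − (1/3)·I. Substituting back brings back I: I = -exp(-3*z)*sin(z)/3 - exp(-3*z)*cos(z)/9 − (1/9)·I.
Solving for I: (1 + 1/9)·I equals the remaining terms, so I = (9/10)·(-exp(-3*z)*sin(z)/3 - exp(-3*z)*cos(z)/9).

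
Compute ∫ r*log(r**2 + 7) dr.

Let u = r**2 + 7, so du = (2*r) dr.
The integral becomes (1/2)·∫ log(u) du; integrate by parts with u′=log(u), dv′=du.

r**2*log(r**2 + 7)/2 - r**2/2 + 7*log(r**2 + 7)/2 + C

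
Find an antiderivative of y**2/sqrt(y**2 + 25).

y*sqrt(y**2 + 25)/2 - 25*log(y + sqrt(y**2 + 25))/2 + C

Substitute y = 5·tan(θ), so dy = 5·sec(θ)^2 dθ and the radical becomes sqrt(y**2 + 25) = 5·sec(θ) by the Pythagorean identity.
Integrate the resulting trig expression in θ, then back-substitute tan(θ) = y/5, sec(θ) = sqrt(y**2 + 25)/5 (absorbing any constant into C).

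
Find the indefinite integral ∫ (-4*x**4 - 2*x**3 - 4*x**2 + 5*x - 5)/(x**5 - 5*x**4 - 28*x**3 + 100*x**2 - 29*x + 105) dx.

Factor the denominator: (x - 7)*(x - 3)*(x + 5)*(x**2 + 1).
Partial-fraction decomposition: (31*x - 38)/(650*(x**2 + 1)) - 595/(624*(x + 5)) + 101/(80*(x - 3)) - 1307/(300*(x - 7)).
Integrate each term; A/(x−a) gives A·log|x−a|; the (Bx+D)/(x²+p²) term gives a log and an atan.

-1307*log(x - 7)/300 + 101*log(x - 3)/80 - 595*log(x + 5)/624 + 31*log(x**2 + 1)/1300 - 19*atan(x)/325 + C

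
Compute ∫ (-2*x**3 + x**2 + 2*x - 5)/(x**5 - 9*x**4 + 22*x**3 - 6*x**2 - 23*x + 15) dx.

-55*log(x - 5)/48 + 11*log(x - 3)/8 - 3*log(x - 1)/16 - log(x + 1)/24 + 1/(4*x - 4) + C

Factor the denominator: (x - 5)*(x - 3)*(x - 1)**2*(x + 1).
Partial-fraction decomposition: -1/(24*(x + 1)) - 3/(16*(x - 1)) - 1/(4*(x - 1)**2) + 11/(8*(x - 3)) - 55/(48*(x - 5)).
Integrate each term; A/(x−a) gives A·log|x−a|; A/(x−a)² gives −A/(x−a).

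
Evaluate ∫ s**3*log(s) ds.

Use integration by parts with u = log(s), dv = s**3 ds.
Then du = 1/s ds and v = s**4/4.

s**4*log(s)/4 - s**4/16 + C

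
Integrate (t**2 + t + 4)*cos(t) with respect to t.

t**2*sin(t) + t*sin(t) + 2*t*cos(t) + 2*sin(t) + cos(t) + C

Use integration by parts with u = t**2 + t + 4, dv = cos(t) dt, so v = sin(t).
Apply parts 2 times (tabular method): alternate signs, differentiate u down to 0, integrate dv up.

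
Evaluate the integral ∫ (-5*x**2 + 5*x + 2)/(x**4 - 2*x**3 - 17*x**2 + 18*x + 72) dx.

Factor the denominator: (x - 4)*(x - 3)*(x + 2)*(x + 3).
Partial-fraction decomposition: 29/(21*(x + 3)) - 14/(15*(x + 2)) + 14/(15*(x - 3)) - 29/(21*(x - 4)).
Integrate each term: A/(x−a) contributes A·log|x−a|.

-29*log(x - 4)/21 + 14*log(x - 3)/15 - 14*log(x + 2)/15 + 29*log(x + 3)/21 + C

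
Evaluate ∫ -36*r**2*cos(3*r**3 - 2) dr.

Let u = 3*r**3 - 2, so du = (9*r**2) dr.
Rewriting, the integral becomes -4·∫ cos(u) du = -4·sin(u).
Substituting back, u = 3*r**3 - 2.

-4*sin(3*r**3 - 2) + C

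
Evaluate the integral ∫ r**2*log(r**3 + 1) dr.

Let u = r**3 + 1, so du = (3*r**2) dr.
The integral becomes (1/3)·∫ log(u) du; integrate by parts with u′=log(u), dv′=du.

r**3*log(r**3 + 1)/3 - r**3/3 + log(r**3 + 1)/3 + C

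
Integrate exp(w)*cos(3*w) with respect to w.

Let I denote the integral. Integrate by parts with u = cos(3*w), dv = exp(w) dw, so v = exp(w): I = exp(w)*cos(3*w) + 3·∫ exp(w)*sin(3*w) dw.
Apply parts again with u = sin(3*w), dv = exp(w) dw: ∫ exp(w)*sin(3*w) dw = exp(w)*sin(3*w) − 3·I. Substituting back brings back I: I = 3*exp(w)*sin(3*w) + exp(w)*cos(3*w) − 9·I.
Solving for I: (1 + 9)·I equals the remaining terms, so I = (1/10)·(3*exp(w)*sin(3*w) + exp(w)*cos(3*w)).

3*exp(w)*sin(3*w)/10 + exp(w)*cos(3*w)/10 + C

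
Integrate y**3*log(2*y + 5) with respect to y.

y**4*log(2*y + 5)/4 - y**4/16 + 5*y**3/24 - 25*y**2/32 + 125*y/32 - 625*log(2*y + 5)/64 + C

Use integration by parts with u = log(2*y + 5), dv = y**3 dy.
Then du = 2/(2*y + 5) dy and v = y**4/4.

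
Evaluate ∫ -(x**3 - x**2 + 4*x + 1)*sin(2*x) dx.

x**3*cos(2*x)/2 - 3*x**2*sin(2*x)/4 - x**2*cos(2*x)/2 + x*sin(2*x)/2 + 5*x*cos(2*x)/4 - 5*sin(2*x)/8 + 3*cos(2*x)/4 + C

Use integration by parts with u = x**3 - x**2 + 4*x + 1, dv = -sin(2*x) dx, so v = cos(2*x)/2.
Apply parts 3 times (tabular method): alternate signs, differentiate u down to 0, integrate dv up.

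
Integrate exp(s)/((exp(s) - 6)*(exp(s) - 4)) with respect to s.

log(exp(s) - 6)/2 - log(exp(s) - 4)/2 + C

Let u = e^s, du = e^s ds.
The integral becomes ∫ du/((u-6)(u-4)); decompose into partial fractions.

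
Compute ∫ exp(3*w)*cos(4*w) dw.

4*exp(3*w)*sin(4*w)/25 + 3*exp(3*w)*cos(4*w)/25 + C

Let I denote the integral. Integrate by parts with u = cos(4*w), dv = exp(3*w) dw, so v = exp(3*w)/3: I = exp(3*w)*cos(4*w)/3 + (4/3)·∫ exp(3*w)*sin(4*w) dw.
Apply parts again with u = sin(4*w), dv = exp(3*w) dw: ∫ exp(3*w)*sin(4*w) dw = exp(3*w)*sin(4*w)/3 − (4/3)·I. Substituting back brings back I: I = 4*exp(3*w)*sin(4*w)/9 + exp(3*w)*cos(4*w)/3 − (16/9)·I.
Solving for I: (1 + 16/9)·I equals the remaining terms, so I = (9/25)·(4*exp(3*w)*sin(4*w)/9 + exp(3*w)*cos(4*w)/3).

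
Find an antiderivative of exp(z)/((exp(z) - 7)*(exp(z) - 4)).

log(exp(z) - 7)/3 - log(exp(z) - 4)/3 + C

Let u = e^z, du = e^z dz.
The integral becomes ∫ du/((u-4)(u-7)); decompose into partial fractions.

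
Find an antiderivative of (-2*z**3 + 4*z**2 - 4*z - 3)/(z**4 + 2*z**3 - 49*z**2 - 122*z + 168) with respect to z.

-521*log(z - 7)/858 + log(z - 1)/42 + 41*log(z + 4)/22 - 597*log(z + 6)/182 + C

Factor the denominator: (z - 7)*(z - 1)*(z + 4)*(z + 6).
Partial-fraction decomposition: -597/(182*(z + 6)) + 41/(22*(z + 4)) + 1/(42*(z - 1)) - 521/(858*(z - 7)).
Integrate each term: A/(z−a) contributes A·log|z−a|.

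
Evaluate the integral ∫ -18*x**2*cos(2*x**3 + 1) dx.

Let u = 2*x**3 + 1, so du = (6*x**2) dx.
Rewriting, the integral becomes -3·∫ cos(u) du = -3·sin(u).
Substituting back, u = 2*x**3 + 1.

-3*sin(2*x**3 + 1) + C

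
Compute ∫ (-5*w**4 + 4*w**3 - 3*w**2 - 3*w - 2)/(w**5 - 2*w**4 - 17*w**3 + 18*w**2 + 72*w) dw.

-log(w)/36 - 181*log(w - 4)/28 + 67*log(w - 3)/18 + 2*log(w + 2) - 533*log(w + 3)/126 + C

Factor the denominator: w*(w - 4)*(w - 3)*(w + 2)*(w + 3).
Partial-fraction decomposition: -533/(126*(w + 3)) + 2/(w + 2) + 67/(18*(w - 3)) - 181/(28*(w - 4)) - 1/(36*w).
Integrate each term: A/(w−a) contributes A·log|w−a|.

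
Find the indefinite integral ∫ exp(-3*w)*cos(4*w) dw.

Let I denote the integral. Integrate by parts with u = cos(4*w), dv = exp(-3*w) dw, so v = -exp(-3*w)/3: I = -exp(-3*w)*cos(4*w)/3 − (4/3)·∫ exp(-3*w)*sin(4*w) dw.
Apply parts again with u = sin(4*w), dv = exp(-3*w) dw: ∫ exp(-3*w)*sin(4*w) dw = -exp(-3*w)*sin(4*w)/3 + (4/3)·I. Substituting back brings back I: I = 4*exp(-3*w)*sin(4*w)/9 - exp(-3*w)*cos(4*w)/3 − (16/9)·I.
Solving for I: (1 + 16/9)·I equals the remaining terms, so I = (9/25)·(4*exp(-3*w)*sin(4*w)/9 - exp(-3*w)*cos(4*w)/3).

4*exp(-3*w)*sin(4*w)/25 - 3*exp(-3*w)*cos(4*w)/25 + C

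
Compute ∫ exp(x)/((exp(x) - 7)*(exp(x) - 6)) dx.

Let u = e^x, du = e^x dx.
The integral becomes ∫ du/((u-7)(u-6)); decompose into partial fractions.

log(exp(x) - 7) - log(exp(x) - 6) + C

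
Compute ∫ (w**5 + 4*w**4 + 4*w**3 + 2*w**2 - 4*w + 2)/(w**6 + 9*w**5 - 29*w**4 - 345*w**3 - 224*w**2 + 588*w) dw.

log(w)/294 + 6937*log(w - 6)/20280 - 3*log(w - 1)/320 - 3*log(w + 2)/200 + 8995319*log(w + 7)/13249600 + 8447/(3640*w + 25480) + C

Factor the denominator: w*(w - 6)*(w - 1)*(w + 2)*(w + 7)**2.
Partial-fraction decomposition: 8995319/(13249600*(w + 7)) - 8447/(3640*(w + 7)**2) - 3/(200*(w + 2)) - 3/(320*(w - 1)) + 6937/(20280*(w - 6)) + 1/(294*w).
Integrate each term; A/(w−a) gives A·log|w−a|; A/(w−a)² gives −A/(w−a).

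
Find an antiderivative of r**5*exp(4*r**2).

Let u = r², du = 2r dr; rewrite as (1/2)∫ u^2·exp(4u) du.
Now integrate by parts 2 times.

(8*r**4 - 4*r**2 + 1)*exp(4*r**2)/64 + C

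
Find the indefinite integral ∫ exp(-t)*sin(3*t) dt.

Let I denote the integral. Integrate by parts with u = sin(3*t), dv = exp(-t) dt, so v = -exp(-t): I = -exp(-t)*sin(3*t) + 3·∫ exp(-t)*cos(3*t) dt.
Apply parts again with u = cos(3*t), dv = exp(-t) dt: ∫ exp(-t)*cos(3*t) dt = -exp(-t)*cos(3*t) − 3·I. Substituting back brings back I: I = -exp(-t)*sin(3*t) - 3*exp(-t)*cos(3*t) − 9·I.
Solving for I: (1 + 9)·I equals the remaining terms, so I = (1/10)·(-exp(-t)*sin(3*t) - 3*exp(-t)*cos(3*t)).

-exp(-t)*sin(3*t)/10 - 3*exp(-t)*cos(3*t)/10 + C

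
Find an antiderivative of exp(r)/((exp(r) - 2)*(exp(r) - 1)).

Let u = e^r, du = e^r dr.
The integral becomes ∫ du/((u-2)(u-1)); decompose into partial fractions.

log(exp(r) - 2) - log(exp(r) - 1) + C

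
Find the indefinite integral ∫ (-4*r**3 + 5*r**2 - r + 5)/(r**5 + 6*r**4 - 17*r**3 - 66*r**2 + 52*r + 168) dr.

-61*log(r - 3)/250 + log(r - 2)/16 - 217*log(r + 2)/400 + 181*log(r + 7)/250 - 59/(100*r + 200) + C

Factor the denominator: (r - 3)*(r - 2)*(r + 2)**2*(r + 7).
Partial-fraction decomposition: 181/(250*(r + 7)) - 217/(400*(r + 2)) + 59/(100*(r + 2)**2) + 1/(16*(r - 2)) - 61/(250*(r - 3)).
Integrate each term; A/(r−a) gives A·log|r−a|; A/(r−a)² gives −A/(r−a).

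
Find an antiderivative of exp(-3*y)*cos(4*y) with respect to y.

4*exp(-3*y)*sin(4*y)/25 - 3*exp(-3*y)*cos(4*y)/25 + C

Let I denote the integral. Integrate by parts with u = cos(4*y), dv = exp(-3*y) dy, so v = -exp(-3*y)/3: I = -exp(-3*y)*cos(4*y)/3 − (4/3)·∫ exp(-3*y)*sin(4*y) dy.
Apply parts again with u = sin(4*y), dv = exp(-3*y) dy: ∫ exp(-3*y)*sin(4*y) dy = -exp(-3*y)*sin(4*y)/3 + (4/3)·I. Substituting back brings back I: I = 4*exp(-3*y)*sin(4*y)/9 - exp(-3*y)*cos(4*y)/3 − (16/9)·I.
Solving for I: (1 + 16/9)·I equals the remaining terms, so I = (9/25)·(4*exp(-3*y)*sin(4*y)/9 - exp(-3*y)*cos(4*y)/3).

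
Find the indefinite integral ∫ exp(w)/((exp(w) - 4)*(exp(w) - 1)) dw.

log(exp(w) - 4)/3 - log(exp(w) - 1)/3 + C

Let u = e^w, du = e^w dw.
The integral becomes ∫ du/((u-1)(u-4)); decompose into partial fractions.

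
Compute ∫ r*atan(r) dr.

r**2*atan(r)/2 - r/2 + atan(r)/2 + C

Use integration by parts with u = arctan(r), dv = r dr.
Then du = 1/(r**2 + 1) dr.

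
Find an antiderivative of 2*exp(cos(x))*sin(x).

Let u = cos(x), so du = (-sin(x)) dx.
Rewriting, the integral becomes -2·∫ e^u du = -2·e^u.
Substituting back, u = cos(x).

-2*exp(cos(x)) + C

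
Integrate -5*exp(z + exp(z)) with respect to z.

-5*exp(exp(z)) + C

Let u = exp(z), so du = (exp(z)) dz.
Rewriting, the integral becomes -5·∫ e^u du = -5·e^u.
Substituting back, u = exp(z).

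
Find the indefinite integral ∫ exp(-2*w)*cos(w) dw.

Let I denote the integral. Integrate by parts with u = cos(w), dv = exp(-2*w) dw, so v = -exp(-2*w)/2: I = -exp(-2*w)*cos(w)/2 − (1/2)·∫ exp(-2*w)*sin(w) dw.
Apply parts again with u = sin(w), dv = exp(-2*w) dw: ∫ exp(-2*w)*sin(w) dw = -exp(-2*w)*sin(w)/2 + (1/2)·I. Substituting back brings back I: I = exp(-2*w)*sin(w)/4 - exp(-2*w)*cos(w)/2 − (1/4)·I.
Solving for I: (1 + 1/4)·I equals the remaining terms, so I = (4/5)·(exp(-2*w)*sin(w)/4 - exp(-2*w)*cos(w)/2).

exp(-2*w)*sin(w)/5 - 2*exp(-2*w)*cos(w)/5 + C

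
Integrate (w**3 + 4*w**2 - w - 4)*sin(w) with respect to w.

-w**3*cos(w) + 3*w**2*sin(w) - 4*w**2*cos(w) + 8*w*sin(w) + 7*w*cos(w) - 7*sin(w) + 12*cos(w) + C

Use integration by parts with u = w**3 + 4*w**2 - w - 4, dv = sin(w) dw, so v = -cos(w).
Apply parts 3 times (tabular method): alternate signs, differentiate u down to 0, integrate dv up.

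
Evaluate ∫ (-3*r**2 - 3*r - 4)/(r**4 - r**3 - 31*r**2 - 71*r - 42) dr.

-43*log(r - 7)/180 + log(r + 1)/4 - 10*log(r + 2)/9 + 11*log(r + 3)/10 + C

Factor the denominator: (r - 7)*(r + 1)*(r + 2)*(r + 3).
Partial-fraction decomposition: 11/(10*(r + 3)) - 10/(9*(r + 2)) + 1/(4*(r + 1)) - 43/(180*(r - 7)).
Integrate each term: A/(r−a) contributes A·log|r−a|.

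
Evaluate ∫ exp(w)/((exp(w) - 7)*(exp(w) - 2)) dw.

Let u = e^w, du = e^w dw.
The integral becomes ∫ du/((u-7)(u-2)); decompose into partial fractions.

log(exp(w) - 7)/5 - log(exp(w) - 2)/5 + C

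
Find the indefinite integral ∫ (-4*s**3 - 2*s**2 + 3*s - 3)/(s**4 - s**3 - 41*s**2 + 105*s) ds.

Factor the denominator: s*(s - 5)*(s - 3)*(s + 7).
Partial-fraction decomposition: -125/(84*(s + 7)) + 2/(s - 3) - 269/(60*(s - 5)) - 1/(35*s).
Integrate each term: A/(s−a) contributes A·log|s−a|.

-log(s)/35 - 269*log(s - 5)/60 + 2*log(s - 3) - 125*log(s + 7)/84 + C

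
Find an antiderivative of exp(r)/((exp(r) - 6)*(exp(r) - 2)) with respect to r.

Let u = e^r, du = e^r dr.
The integral becomes ∫ du/((u-6)(u-2)); decompose into partial fractions.

log(exp(r) - 6)/4 - log(exp(r) - 2)/4 + C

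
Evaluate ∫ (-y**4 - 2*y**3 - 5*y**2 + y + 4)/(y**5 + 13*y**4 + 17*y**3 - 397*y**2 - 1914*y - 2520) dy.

Factor the denominator: (y - 6)*(y + 3)*(y + 4)*(y + 5)*(y + 7).
Partial-fraction decomposition: -151/(24*(y + 7)) + 501/(44*(y + 5)) - 104/(15*(y + 4)) + 71/(72*(y + 3)) - 73/(495*(y - 6)).
Integrate each term: A/(y−a) contributes A·log|y−a|.

-73*log(y - 6)/495 + 71*log(y + 3)/72 - 104*log(y + 4)/15 + 501*log(y + 5)/44 - 151*log(y + 7)/24 + C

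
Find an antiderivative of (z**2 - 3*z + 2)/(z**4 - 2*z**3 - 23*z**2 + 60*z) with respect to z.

Factor the denominator: z*(z - 4)*(z - 3)*(z + 5).
Partial-fraction decomposition: -7/(60*(z + 5)) - 1/(12*(z - 3)) + 1/(6*(z - 4)) + 1/(30*z).
Integrate each term: A/(z−a) contributes A·log|z−a|.

log(z)/30 + log(z - 4)/6 - log(z - 3)/12 - 7*log(z + 5)/60 + C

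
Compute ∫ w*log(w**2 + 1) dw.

Let u = w**2 + 1, so du = (2*w) dw.
The integral becomes (1/2)·∫ log(u) du; integrate by parts with u′=log(u), dv′=du.

w**2*log(w**2 + 1)/2 - w**2/2 + log(w**2 + 1)/2 + C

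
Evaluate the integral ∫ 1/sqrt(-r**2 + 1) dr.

asin(r) + C

Substitute r = sin(θ), so dr = cos(θ) dθ and the radical becomes sqrt(-r**2 + 1) = cos(θ) by the Pythagorean identity.
Integrate the resulting trig expression in θ, then back-substitute θ = asin(r), sin(θ) = r, cos(θ) = sqrt(-r**2 + 1) (absorbing any constant into C).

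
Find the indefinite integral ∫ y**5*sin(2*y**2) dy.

Let u = y², du = 2y dy; rewrite as (1/2)∫ u^2·sin(2u) du.
Now integrate by parts 2 times.

-y**4*cos(2*y**2)/4 + y**2*sin(2*y**2)/4 + cos(2*y**2)/8 + C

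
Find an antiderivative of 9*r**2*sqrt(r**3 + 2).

2*(r**3 + 2)**(3/2) + C

Let u = r**3 + 2, so du = (3*r**2) dr.
Rewriting, the integral becomes 3·∫ √u du = 3·(2/3)u^(3/2).
Substituting back, u = r**3 + 2.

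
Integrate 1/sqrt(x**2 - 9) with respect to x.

log(x + sqrt(x**2 - 9)) + C

Substitute x = 3·sec(θ), so dx = 3·sec(θ)*tan(θ) dθ and the radical becomes sqrt(x**2 - 9) = 3·tan(θ) by the Pythagorean identity.
Integrate the resulting trig expression in θ, then back-substitute sec(θ) = x/3, tan(θ) = sqrt(x**2 - 9)/3 (absorbing any constant into C).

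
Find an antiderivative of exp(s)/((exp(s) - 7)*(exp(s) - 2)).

Let u = e^s, du = e^s ds.
The integral becomes ∫ du/((u-2)(u-7)); decompose into partial fractions.

log(exp(s) - 7)/5 - log(exp(s) - 2)/5 + C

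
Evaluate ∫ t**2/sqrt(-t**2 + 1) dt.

Substitute t = sin(θ), so dt = cos(θ) dθ and the radical becomes sqrt(-t**2 + 1) = cos(θ) by the Pythagorean identity.
Integrate the resulting trig expression in θ, then back-substitute θ = asin(t), sin(θ) = t, cos(θ) = sqrt(-t**2 + 1) (absorbing any constant into C).

-t*sqrt(-t**2 + 1)/2 + asin(t)/2 + C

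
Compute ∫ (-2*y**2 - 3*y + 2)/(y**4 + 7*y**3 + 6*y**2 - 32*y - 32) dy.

2*log(y + 4)/9 - log(y**2 - y - 2)/9 + 1/(y + 4) + C

Factor the denominator: (y - 2)*(y + 1)*(y + 4)**2.
Partial-fraction decomposition: 2/(9*(y + 4)) - 1/(y + 4)**2 - 1/(9*(y + 1)) - 1/(9*(y - 2)).
Integrate each term; A/(y−a) gives A·log|y−a|; A/(y−a)² gives −A/(y−a).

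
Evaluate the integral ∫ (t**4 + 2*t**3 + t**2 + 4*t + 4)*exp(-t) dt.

(-t**4 - 6*t**3 - 19*t**2 - 42*t - 46)*exp(-t) + C

Use integration by parts with u = t**4 + 2*t**3 + t**2 + 4*t + 4, dv = exp(-t) dt, so v = -exp(-t).
Apply parts 4 times (tabular method): alternate signs, differentiate u down to 0, integrate dv up.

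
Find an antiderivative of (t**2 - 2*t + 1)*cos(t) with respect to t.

Use integration by parts with u = t**2 - 2*t + 1, dv = cos(t) dt, so v = sin(t).
Apply parts 2 times (tabular method): alternate signs, differentiate u down to 0, integrate dv up.

t**2*sin(t) - 2*t*sin(t) + 2*t*cos(t) - sin(t) - 2*cos(t) + C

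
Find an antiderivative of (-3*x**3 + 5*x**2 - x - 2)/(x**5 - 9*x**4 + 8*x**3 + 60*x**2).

Factor the denominator: x**2*(x - 6)*(x - 5)*(x + 2).
Partial-fraction decomposition: 11/(56*(x + 2)) + 257/(175*(x - 5)) - 119/(72*(x - 6)) - 11/(900*x) - 1/(30*x**2).
Integrate each term; A/(x−a) gives A·log|x−a|; A/(x−a)² gives −A/(x−a).

-11*log(x)/900 - 119*log(x - 6)/72 + 257*log(x - 5)/175 + 11*log(x + 2)/56 + 1/(30*x) + C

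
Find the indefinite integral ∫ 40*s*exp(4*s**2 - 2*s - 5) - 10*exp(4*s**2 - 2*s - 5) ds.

5*exp(4*s**2 - 2*s - 5) + C

Let u = 4*s**2 - 2*s - 5, so du = (8*s - 2) ds.
Rewriting, the integral becomes 5·∫ e^u du = 5·e^u.
Substituting back, u = 4*s**2 - 2*s - 5.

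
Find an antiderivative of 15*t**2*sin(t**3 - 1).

Let u = t**3 - 1, so du = (3*t**2) dt.
Rewriting, the integral becomes 5·∫ sin(u) du = 5·-cos(u).
Substituting back, u = t**3 - 1.

-5*cos(t**3 - 1) + C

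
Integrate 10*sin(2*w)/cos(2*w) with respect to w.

-5*log(cos(2*w)) + C

Let u = cos(2*w), so du = (-2*sin(2*w)) dw.
Rewriting, the integral becomes -5·∫ 1/u du = -5·log(u).
Substituting back, u = cos(2*w).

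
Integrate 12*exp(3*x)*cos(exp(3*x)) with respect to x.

4*sin(exp(3*x)) + C

Let u = exp(3*x), so du = (3*exp(3*x)) dx.
Rewriting, the integral becomes 4·∫ cos(u) du = 4·sin(u).
Substituting back, u = exp(3*x).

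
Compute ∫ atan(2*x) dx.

Use integration by parts with u = arctan(2*x), dv = dx.
Then du = 2/(4*x**2 + 1) dx.

x*atan(2*x) - log(4*x**2 + 1)/4 + C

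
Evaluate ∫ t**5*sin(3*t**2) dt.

Let u = t², du = 2t dt; rewrite as (1/2)∫ u^2·sin(3u) du.
Now integrate by parts 2 times.

-t**4*cos(3*t**2)/6 + t**2*sin(3*t**2)/9 + cos(3*t**2)/27 + C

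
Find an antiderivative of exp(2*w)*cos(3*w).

Let I denote the integral. Integrate by parts with u = cos(3*w), dv = exp(2*w) dw, so v = exp(2*w)/2: I = exp(2*w)*cos(3*w)/2 + (3/2)·∫ exp(2*w)*sin(3*w) dw.
Apply parts again with u = sin(3*w), dv = exp(2*w) dw: ∫ exp(2*w)*sin(3*w) dw = exp(2*w)*sin(3*w)/2 − (3/2)·I. Substituting back brings back I: I = 3*exp(2*w)*sin(3*w)/4 + exp(2*w)*cos(3*w)/2 − (9/4)·I.
Solving for I: (1 + 9/4)·I equals the remaining terms, so I = (4/13)·(3*exp(2*w)*sin(3*w)/4 + exp(2*w)*cos(3*w)/2).

3*exp(2*w)*sin(3*w)/13 + 2*exp(2*w)*cos(3*w)/13 + C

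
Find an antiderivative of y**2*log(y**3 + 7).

Let u = y**3 + 7, so du = (3*y**2) dy.
The integral becomes (1/3)·∫ log(u) du; integrate by parts with u′=log(u), dv′=du.

y**3*log(y**3 + 7)/3 - y**3/3 + 7*log(y**3 + 7)/3 + C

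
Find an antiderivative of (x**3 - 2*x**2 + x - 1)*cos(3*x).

Use integration by parts with u = x**3 - 2*x**2 + x - 1, dv = cos(3*x) dx, so v = sin(3*x)/3.
Apply parts 3 times (tabular method): alternate signs, differentiate u down to 0, integrate dv up.

x**3*sin(3*x)/3 - 2*x**2*sin(3*x)/3 + x**2*cos(3*x)/3 + x*sin(3*x)/9 - 4*x*cos(3*x)/9 - 5*sin(3*x)/27 + cos(3*x)/27 + C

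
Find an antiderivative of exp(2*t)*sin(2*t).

exp(2*t)*sin(2*t)/4 - exp(2*t)*cos(2*t)/4 + C

Let I denote the integral. Integrate by parts with u = sin(2*t), dv = exp(2*t) dt, so v = exp(2*t)/2: I = exp(2*t)*sin(2*t)/2 − ∫ exp(2*t)*cos(2*t) dt.
Apply parts again with u = cos(2*t), dv = exp(2*t) dt: ∫ exp(2*t)*cos(2*t) dt = exp(2*t)*cos(2*t)/2 + I. Substituting back brings back I: I = exp(2*t)*sin(2*t)/2 - exp(2*t)*cos(2*t)/2 − I.
Solving for I: (1 + 1)·I equals the remaining terms, so I = (1/2)·(exp(2*t)*sin(2*t)/2 - exp(2*t)*cos(2*t)/2).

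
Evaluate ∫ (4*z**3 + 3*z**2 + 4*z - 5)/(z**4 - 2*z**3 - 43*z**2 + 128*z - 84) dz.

991*log(z - 6)/260 - 47*log(z - 2)/36 + 3*log(z - 1)/20 + 629*log(z + 7)/468 + C

Factor the denominator: (z - 6)*(z - 2)*(z - 1)*(z + 7).
Partial-fraction decomposition: 629/(468*(z + 7)) + 3/(20*(z - 1)) - 47/(36*(z - 2)) + 991/(260*(z - 6)).
Integrate each term: A/(z−a) contributes A·log|z−a|.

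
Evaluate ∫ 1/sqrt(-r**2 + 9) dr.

asin(r/3) + C

Substitute r = 3·sin(θ), so dr = 3·cos(θ) dθ and the radical becomes sqrt(-r**2 + 9) = 3·cos(θ) by the Pythagorean identity.
Integrate the resulting trig expression in θ, then back-substitute θ = asin(r/3), sin(θ) = r/3, cos(θ) = sqrt(-r**2 + 9)/3 (absorbing any constant into C).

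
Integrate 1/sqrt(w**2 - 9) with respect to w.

Substitute w = 3·sec(θ), so dw = 3·sec(θ)*tan(θ) dθ and the radical becomes sqrt(w**2 - 9) = 3·tan(θ) by the Pythagorean identity.
Integrate the resulting trig expression in θ, then back-substitute sec(θ) = w/3, tan(θ) = sqrt(w**2 - 9)/3 (absorbing any constant into C).

log(w + sqrt(w**2 - 9)) + C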